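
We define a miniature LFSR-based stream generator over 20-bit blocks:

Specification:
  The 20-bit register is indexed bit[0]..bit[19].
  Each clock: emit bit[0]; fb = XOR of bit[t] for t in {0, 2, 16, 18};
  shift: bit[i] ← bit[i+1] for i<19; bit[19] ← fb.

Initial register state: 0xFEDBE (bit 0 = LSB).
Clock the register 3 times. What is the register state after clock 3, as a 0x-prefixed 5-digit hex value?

0x3FDB7

reg_0 = 0xFEDBE
clock 1: out=0, reg = 0xFF6DF
clock 2: out=1, reg = 0x7FB6F
clock 3: out=1, reg = 0x3FDB7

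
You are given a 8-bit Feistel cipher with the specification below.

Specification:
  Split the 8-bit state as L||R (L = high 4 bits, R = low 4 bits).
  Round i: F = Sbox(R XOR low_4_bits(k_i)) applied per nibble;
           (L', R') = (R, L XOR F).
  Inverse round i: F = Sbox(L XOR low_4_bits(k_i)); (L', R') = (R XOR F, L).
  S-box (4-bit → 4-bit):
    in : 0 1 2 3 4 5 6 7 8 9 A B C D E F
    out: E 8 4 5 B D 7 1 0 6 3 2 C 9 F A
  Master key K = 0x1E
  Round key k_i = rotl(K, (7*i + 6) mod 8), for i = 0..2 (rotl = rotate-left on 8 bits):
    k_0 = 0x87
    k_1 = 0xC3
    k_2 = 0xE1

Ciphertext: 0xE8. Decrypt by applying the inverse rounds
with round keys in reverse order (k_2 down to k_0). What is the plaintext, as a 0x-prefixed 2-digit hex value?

0xA6

s_0 = ciphertext = 0xE8
s_1 = InvRound(s_0, k_2) = 0x2E
s_2 = InvRound(s_1, k_1) = 0x62
s_3 = InvRound(s_2, k_0) = 0xA6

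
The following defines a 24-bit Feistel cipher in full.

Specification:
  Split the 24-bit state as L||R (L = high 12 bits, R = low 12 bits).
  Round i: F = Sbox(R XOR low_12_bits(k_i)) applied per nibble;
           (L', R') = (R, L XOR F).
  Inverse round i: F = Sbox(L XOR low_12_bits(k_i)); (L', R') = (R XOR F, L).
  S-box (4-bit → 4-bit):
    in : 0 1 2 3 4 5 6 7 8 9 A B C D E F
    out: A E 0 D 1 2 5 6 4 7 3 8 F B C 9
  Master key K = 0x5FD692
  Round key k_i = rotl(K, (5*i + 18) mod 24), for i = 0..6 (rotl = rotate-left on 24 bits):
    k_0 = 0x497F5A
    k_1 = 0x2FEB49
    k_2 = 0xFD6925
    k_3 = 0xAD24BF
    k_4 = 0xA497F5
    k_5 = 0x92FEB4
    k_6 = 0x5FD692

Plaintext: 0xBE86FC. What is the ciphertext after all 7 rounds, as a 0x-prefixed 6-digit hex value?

s_0 = plaintext = 0xBE86FC
s_1 = Round(s_0, k_0) = 0x6FCCDD
s_2 = Round(s_1, k_1) = 0xCDD08D
s_3 = Round(s_2, k_2) = 0x08DBE9
s_4 = Round(s_3, k_3) = 0xBE99A8
s_5 = Round(s_4, k_4) = 0x9A87C2
s_6 = Round(s_5, k_5) = 0x7C2ECD
s_7 = Round(s_6, k_6) = 0xECD3EB

0xECD3EB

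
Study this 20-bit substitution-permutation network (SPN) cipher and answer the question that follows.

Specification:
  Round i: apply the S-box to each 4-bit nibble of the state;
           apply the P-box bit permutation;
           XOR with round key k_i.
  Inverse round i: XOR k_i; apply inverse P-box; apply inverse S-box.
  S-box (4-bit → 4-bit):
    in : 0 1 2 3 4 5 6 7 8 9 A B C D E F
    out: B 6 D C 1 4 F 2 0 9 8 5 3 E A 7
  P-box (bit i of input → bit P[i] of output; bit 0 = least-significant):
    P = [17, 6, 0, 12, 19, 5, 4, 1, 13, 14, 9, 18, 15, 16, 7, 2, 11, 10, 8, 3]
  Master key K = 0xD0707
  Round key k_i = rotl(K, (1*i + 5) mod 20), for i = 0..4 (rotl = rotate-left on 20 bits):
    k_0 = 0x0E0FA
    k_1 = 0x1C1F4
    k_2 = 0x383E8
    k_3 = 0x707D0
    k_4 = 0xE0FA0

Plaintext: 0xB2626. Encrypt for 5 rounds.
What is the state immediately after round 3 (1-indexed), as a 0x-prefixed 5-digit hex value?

0x8433B

s_0 = plaintext = 0xB2626
s_1 = Round(s_0, k_0) = 0xE1B2D
s_2 = Round(s_1, k_1) = 0x8F72F
s_3 = Round(s_2, k_2) = 0x8433B
s_4 = Round(s_3, k_3) = 0x185C3
s_5 = Round(s_4, k_4) = 0x61881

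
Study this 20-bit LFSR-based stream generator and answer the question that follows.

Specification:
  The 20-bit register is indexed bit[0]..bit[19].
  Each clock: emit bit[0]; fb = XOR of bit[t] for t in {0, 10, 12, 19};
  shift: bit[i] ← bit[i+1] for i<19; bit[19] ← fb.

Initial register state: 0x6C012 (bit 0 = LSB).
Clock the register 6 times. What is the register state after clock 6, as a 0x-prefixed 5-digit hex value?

reg_0 = 0x6C012
clock 1: out=0, reg = 0x36009
clock 2: out=1, reg = 0x9B004
clock 3: out=0, reg = 0x4D802
clock 4: out=0, reg = 0xA6C01
clock 5: out=1, reg = 0xD3600
clock 6: out=0, reg = 0xE9B00

0xE9B00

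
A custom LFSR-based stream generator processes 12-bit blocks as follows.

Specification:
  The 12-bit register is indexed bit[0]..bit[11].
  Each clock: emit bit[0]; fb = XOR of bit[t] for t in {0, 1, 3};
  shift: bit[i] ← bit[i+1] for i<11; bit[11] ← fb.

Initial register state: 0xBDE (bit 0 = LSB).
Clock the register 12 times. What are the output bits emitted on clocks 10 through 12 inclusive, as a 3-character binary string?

reg_0 = 0xBDE
clock 1: out=0, reg = 0x5EF
clock 2: out=1, reg = 0xAF7
clock 3: out=1, reg = 0x57B
clock 4: out=1, reg = 0xABD
clock 5: out=1, reg = 0x55E
clock 6: out=0, reg = 0x2AF
clock 7: out=1, reg = 0x957
clock 8: out=1, reg = 0x4AB
clock 9: out=1, reg = 0xA55
clock 10: out=1, reg = 0xD2A
clock 11: out=0, reg = 0x695
clock 12: out=1, reg = 0xB4A

101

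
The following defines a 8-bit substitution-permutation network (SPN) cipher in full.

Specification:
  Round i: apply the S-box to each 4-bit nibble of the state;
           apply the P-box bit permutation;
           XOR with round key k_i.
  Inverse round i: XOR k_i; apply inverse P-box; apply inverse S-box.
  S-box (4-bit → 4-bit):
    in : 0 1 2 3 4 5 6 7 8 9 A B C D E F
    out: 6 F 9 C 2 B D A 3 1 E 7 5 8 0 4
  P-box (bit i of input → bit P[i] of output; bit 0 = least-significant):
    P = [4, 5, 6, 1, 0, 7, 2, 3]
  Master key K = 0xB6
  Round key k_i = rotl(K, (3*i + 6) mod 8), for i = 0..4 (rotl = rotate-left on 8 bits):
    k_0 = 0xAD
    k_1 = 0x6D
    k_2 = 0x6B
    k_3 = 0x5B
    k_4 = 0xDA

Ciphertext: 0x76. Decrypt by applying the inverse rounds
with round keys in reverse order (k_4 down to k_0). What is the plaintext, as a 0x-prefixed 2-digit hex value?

s_0 = ciphertext = 0x76
s_1 = InvRound(s_0, k_4) = 0xA4
s_2 = InvRound(s_1, k_3) = 0x11
s_3 = InvRound(s_2, k_2) = 0xD1
s_4 = InvRound(s_3, k_1) = 0xA8
s_5 = InvRound(s_4, k_0) = 0xCE

0xCE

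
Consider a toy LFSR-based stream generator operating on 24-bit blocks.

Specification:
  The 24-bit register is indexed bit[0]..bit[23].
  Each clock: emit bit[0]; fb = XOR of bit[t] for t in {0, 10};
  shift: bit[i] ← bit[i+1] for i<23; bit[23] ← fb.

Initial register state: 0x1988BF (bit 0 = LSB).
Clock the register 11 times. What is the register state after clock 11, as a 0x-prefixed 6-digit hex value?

0xDBA331

reg_0 = 0x1988BF
clock 1: out=1, reg = 0x8CC45F
clock 2: out=1, reg = 0x46622F
clock 3: out=1, reg = 0xA33117
clock 4: out=1, reg = 0xD1988B
clock 5: out=1, reg = 0xE8CC45
clock 6: out=1, reg = 0x746622
clock 7: out=0, reg = 0xBA3311
clock 8: out=1, reg = 0xDD1988
clock 9: out=0, reg = 0x6E8CC4
clock 10: out=0, reg = 0xB74662
clock 11: out=0, reg = 0xDBA331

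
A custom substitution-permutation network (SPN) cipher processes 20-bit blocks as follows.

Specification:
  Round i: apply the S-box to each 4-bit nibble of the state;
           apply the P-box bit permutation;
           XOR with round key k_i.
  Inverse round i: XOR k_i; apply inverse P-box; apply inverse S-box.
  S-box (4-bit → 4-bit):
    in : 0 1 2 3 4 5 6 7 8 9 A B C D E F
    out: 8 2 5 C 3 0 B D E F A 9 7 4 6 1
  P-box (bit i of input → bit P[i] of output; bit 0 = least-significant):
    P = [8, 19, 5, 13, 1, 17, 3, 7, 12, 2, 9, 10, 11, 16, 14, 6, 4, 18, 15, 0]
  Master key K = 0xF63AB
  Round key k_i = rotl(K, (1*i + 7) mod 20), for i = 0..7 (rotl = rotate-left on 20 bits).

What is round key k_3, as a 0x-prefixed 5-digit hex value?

0xEAFD8

K = 0xF63AB
k_0 = rotl(K, (1*0+7) mod 20) = rotl(K, 7) = 0x1D5FB
k_1 = rotl(K, (1*1+7) mod 20) = rotl(K, 8) = 0x3ABF6
k_2 = rotl(K, (1*2+7) mod 20) = rotl(K, 9) = 0x757EC
k_3 = rotl(K, (1*3+7) mod 20) = rotl(K, 10) = 0xEAFD8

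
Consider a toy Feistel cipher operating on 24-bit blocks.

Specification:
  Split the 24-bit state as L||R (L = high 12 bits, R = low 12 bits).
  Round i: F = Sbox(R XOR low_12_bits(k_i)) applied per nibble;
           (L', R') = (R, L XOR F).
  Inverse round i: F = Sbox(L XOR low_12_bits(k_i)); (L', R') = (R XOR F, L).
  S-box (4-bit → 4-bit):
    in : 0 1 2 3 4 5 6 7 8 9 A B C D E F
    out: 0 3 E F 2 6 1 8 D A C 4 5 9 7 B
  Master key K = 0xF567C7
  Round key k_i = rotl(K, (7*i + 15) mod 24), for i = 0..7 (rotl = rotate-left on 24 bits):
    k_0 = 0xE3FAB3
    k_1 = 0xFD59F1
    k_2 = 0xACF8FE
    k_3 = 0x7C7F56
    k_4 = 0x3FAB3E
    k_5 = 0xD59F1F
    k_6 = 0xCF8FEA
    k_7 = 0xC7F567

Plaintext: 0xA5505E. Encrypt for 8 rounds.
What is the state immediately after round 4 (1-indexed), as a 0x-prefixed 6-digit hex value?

s_0 = plaintext = 0xA5505E
s_1 = Round(s_0, k_0) = 0x05E62C
s_2 = Round(s_1, k_1) = 0x62CBC7
s_3 = Round(s_2, k_2) = 0xBC79D6
s_4 = Round(s_3, k_3) = 0x9D6A17
s_5 = Round(s_4, k_4) = 0xA17A3C
s_6 = Round(s_5, k_5) = 0xA3CCF8
s_7 = Round(s_6, k_6) = 0xCF8502
s_8 = Round(s_7, k_7) = 0x502CEE

0x9D6A17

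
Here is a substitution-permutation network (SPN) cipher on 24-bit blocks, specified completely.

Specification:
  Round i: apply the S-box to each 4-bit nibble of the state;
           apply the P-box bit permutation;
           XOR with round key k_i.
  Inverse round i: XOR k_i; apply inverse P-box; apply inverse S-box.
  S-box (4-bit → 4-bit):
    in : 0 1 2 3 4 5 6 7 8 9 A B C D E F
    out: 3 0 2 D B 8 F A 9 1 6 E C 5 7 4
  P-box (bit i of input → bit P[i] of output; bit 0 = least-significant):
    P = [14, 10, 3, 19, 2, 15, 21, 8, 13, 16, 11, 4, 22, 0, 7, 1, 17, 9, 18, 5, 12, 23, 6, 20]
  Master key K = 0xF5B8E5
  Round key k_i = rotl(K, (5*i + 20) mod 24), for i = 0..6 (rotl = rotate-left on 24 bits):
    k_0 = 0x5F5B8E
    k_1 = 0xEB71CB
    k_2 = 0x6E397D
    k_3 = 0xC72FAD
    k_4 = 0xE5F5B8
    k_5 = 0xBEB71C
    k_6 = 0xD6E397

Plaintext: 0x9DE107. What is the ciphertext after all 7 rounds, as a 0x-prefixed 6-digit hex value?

0x093B6A

s_0 = plaintext = 0x9DE107
s_1 = Round(s_0, k_0) = 0x11CF0B
s_2 = Round(s_1, k_1) = 0xE3FD45
s_3 = Round(s_2, k_2) = 0xE08099
s_4 = Round(s_3, k_3) = 0x045DEB
s_5 = Round(s_4, k_4) = 0x4F4B96
s_6 = Round(s_5, k_5) = 0x63EB03
s_7 = Round(s_6, k_6) = 0x093B6A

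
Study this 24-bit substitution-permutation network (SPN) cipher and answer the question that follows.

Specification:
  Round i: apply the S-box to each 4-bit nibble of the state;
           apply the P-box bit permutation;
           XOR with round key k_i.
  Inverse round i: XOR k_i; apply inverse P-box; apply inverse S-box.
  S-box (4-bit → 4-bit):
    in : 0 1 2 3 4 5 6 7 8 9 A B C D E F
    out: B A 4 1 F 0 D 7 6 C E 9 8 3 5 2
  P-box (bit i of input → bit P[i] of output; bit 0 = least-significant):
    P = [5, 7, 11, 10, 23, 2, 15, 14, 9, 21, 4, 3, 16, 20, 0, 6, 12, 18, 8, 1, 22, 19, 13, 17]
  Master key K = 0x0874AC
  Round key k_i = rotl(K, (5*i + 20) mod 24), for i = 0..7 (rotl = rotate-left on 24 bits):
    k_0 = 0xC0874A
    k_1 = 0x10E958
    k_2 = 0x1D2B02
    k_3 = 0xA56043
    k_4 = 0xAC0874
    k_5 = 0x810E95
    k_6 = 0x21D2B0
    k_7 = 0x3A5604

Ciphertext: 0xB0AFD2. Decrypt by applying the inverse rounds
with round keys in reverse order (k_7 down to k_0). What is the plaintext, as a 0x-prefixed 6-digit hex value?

s_0 = ciphertext = 0xB0AFD2
s_1 = InvRound(s_0, k_7) = 0xA6C248
s_2 = InvRound(s_1, k_6) = 0xCDB93D
s_3 = InvRound(s_2, k_5) = 0x775B20
s_4 = InvRound(s_3, k_4) = 0x0E0E05
s_5 = InvRound(s_4, k_3) = 0xACBD09
s_6 = InvRound(s_5, k_2) = 0x5B70EC
s_7 = InvRound(s_6, k_1) = 0x0E3287
s_8 = InvRound(s_7, k_0) = 0x479C71

0x479C71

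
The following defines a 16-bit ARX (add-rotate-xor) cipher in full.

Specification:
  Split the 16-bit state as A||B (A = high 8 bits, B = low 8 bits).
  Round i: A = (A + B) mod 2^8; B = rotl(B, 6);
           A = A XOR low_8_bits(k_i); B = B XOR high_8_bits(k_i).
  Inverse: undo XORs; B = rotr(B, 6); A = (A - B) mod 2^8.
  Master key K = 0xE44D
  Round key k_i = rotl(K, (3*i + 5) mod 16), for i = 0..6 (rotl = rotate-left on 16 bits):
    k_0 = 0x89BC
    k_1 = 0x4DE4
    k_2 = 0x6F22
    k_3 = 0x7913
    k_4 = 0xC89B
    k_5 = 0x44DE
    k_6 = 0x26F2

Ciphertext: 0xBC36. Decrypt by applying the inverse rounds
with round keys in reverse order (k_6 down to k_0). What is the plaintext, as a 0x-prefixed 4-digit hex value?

0x6D33

s_0 = ciphertext = 0xBC36
s_1 = InvRound(s_0, k_6) = 0x0E40
s_2 = InvRound(s_1, k_5) = 0xC010
s_3 = InvRound(s_2, k_4) = 0xF863
s_4 = InvRound(s_3, k_3) = 0x8368
s_5 = InvRound(s_4, k_2) = 0x851C
s_6 = InvRound(s_5, k_1) = 0x1C45
s_7 = InvRound(s_6, k_0) = 0x6D33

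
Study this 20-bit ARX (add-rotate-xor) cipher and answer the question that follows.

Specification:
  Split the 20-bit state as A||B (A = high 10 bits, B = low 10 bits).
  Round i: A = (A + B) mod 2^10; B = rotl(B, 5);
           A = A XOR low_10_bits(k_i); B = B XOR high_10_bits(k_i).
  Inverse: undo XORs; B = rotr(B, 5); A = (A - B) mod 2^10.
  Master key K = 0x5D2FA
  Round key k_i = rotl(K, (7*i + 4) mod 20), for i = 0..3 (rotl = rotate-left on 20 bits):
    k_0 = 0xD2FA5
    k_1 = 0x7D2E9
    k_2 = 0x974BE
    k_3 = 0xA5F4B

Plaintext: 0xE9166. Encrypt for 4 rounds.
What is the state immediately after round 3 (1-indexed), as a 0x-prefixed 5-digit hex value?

s_0 = plaintext = 0xE9166
s_1 = Round(s_0, k_0) = 0xABF80
s_2 = Round(s_1, k_1) = 0x319E8
s_3 = Round(s_2, k_2) = 0x84352
s_4 = Round(s_3, k_3) = 0x8A4CD

0x84352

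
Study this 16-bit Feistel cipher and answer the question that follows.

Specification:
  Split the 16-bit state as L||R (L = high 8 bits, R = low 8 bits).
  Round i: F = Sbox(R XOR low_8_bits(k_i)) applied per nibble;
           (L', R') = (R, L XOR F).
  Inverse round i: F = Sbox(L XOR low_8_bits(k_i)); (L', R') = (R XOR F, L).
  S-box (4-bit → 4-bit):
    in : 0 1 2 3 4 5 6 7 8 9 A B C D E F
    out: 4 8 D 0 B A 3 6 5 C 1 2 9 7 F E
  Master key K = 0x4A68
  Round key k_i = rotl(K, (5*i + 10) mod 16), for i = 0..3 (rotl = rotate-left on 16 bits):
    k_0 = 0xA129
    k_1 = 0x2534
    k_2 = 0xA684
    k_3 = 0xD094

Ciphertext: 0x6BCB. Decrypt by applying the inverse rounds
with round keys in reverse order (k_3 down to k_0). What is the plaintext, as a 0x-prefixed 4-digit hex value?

0x5293

s_0 = ciphertext = 0x6BCB
s_1 = InvRound(s_0, k_3) = 0x256B
s_2 = InvRound(s_1, k_2) = 0x7325
s_3 = InvRound(s_2, k_1) = 0x9373
s_4 = InvRound(s_3, k_0) = 0x5293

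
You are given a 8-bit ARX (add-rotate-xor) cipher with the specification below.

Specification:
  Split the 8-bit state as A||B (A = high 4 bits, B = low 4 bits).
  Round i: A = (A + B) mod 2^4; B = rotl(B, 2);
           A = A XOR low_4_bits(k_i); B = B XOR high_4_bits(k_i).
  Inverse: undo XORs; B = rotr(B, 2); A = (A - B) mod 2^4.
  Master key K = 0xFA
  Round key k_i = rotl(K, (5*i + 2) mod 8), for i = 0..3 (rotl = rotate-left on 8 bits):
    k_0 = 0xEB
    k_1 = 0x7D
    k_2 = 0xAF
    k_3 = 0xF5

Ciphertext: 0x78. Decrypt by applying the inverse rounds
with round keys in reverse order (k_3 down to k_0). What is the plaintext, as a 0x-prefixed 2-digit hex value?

0xC1

s_0 = ciphertext = 0x78
s_1 = InvRound(s_0, k_3) = 0x5D
s_2 = InvRound(s_1, k_2) = 0xDD
s_3 = InvRound(s_2, k_1) = 0x6A
s_4 = InvRound(s_3, k_0) = 0xC1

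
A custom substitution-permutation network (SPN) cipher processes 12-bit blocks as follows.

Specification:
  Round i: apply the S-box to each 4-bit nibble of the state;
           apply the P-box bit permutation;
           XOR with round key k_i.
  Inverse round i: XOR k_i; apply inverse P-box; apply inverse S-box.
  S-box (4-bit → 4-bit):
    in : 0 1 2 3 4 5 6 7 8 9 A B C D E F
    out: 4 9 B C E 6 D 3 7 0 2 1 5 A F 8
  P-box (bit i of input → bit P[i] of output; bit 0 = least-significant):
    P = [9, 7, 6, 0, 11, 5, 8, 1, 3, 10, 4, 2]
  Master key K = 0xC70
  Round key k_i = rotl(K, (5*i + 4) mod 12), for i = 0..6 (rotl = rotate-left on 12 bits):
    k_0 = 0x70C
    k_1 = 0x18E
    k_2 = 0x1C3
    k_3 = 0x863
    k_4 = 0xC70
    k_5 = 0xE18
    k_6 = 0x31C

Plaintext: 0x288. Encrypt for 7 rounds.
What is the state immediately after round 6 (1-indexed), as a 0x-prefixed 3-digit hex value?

0xAA3

s_0 = plaintext = 0x288
s_1 = Round(s_0, k_0) = 0x8E0
s_2 = Round(s_1, k_1) = 0xCF4
s_3 = Round(s_2, k_2) = 0x118
s_4 = Round(s_3, k_3) = 0x2AD
s_5 = Round(s_4, k_4) = 0x8DD
s_6 = Round(s_5, k_5) = 0xAA3
s_7 = Round(s_6, k_6) = 0x77D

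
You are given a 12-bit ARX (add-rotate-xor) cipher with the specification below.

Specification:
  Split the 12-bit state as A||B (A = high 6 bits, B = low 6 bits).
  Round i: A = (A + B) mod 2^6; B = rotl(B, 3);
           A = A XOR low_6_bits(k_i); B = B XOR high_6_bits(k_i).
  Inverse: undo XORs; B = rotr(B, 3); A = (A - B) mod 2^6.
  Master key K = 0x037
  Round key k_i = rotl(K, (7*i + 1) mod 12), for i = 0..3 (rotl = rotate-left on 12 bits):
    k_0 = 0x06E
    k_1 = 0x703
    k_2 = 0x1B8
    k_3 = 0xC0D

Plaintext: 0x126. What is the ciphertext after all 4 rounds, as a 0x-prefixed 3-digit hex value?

0xA72

s_0 = plaintext = 0x126
s_1 = Round(s_0, k_0) = 0x135
s_2 = Round(s_1, k_1) = 0xEB2
s_3 = Round(s_2, k_2) = 0x510
s_4 = Round(s_3, k_3) = 0xA72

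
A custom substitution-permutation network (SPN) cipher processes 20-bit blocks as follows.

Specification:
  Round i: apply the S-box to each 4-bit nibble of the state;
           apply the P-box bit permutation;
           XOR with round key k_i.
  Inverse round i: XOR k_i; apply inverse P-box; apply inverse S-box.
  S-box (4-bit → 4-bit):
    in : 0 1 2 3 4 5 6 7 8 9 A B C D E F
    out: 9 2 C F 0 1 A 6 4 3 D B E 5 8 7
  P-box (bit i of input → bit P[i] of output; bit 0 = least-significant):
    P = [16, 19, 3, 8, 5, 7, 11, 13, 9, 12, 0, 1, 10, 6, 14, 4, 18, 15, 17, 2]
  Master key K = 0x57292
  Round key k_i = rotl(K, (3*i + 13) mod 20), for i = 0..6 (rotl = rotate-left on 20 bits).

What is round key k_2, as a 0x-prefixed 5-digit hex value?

K = 0x57292
k_0 = rotl(K, (3*0+13) mod 20) = rotl(K, 13) = 0x24AE5
k_1 = rotl(K, (3*1+13) mod 20) = rotl(K, 16) = 0x25729
k_2 = rotl(K, (3*2+13) mod 20) = rotl(K, 19) = 0x2B949

0x2B949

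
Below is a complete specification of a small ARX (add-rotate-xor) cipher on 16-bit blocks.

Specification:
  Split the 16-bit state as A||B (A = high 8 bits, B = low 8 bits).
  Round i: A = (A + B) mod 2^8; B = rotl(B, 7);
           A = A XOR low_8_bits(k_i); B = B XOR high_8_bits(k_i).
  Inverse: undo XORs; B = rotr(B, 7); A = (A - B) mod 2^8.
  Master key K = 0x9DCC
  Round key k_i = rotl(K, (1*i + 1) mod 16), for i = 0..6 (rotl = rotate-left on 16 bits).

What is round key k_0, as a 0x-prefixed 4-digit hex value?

K = 0x9DCC
k_0 = rotl(K, (1*0+1) mod 16) = rotl(K, 1) = 0x3B99

0x3B99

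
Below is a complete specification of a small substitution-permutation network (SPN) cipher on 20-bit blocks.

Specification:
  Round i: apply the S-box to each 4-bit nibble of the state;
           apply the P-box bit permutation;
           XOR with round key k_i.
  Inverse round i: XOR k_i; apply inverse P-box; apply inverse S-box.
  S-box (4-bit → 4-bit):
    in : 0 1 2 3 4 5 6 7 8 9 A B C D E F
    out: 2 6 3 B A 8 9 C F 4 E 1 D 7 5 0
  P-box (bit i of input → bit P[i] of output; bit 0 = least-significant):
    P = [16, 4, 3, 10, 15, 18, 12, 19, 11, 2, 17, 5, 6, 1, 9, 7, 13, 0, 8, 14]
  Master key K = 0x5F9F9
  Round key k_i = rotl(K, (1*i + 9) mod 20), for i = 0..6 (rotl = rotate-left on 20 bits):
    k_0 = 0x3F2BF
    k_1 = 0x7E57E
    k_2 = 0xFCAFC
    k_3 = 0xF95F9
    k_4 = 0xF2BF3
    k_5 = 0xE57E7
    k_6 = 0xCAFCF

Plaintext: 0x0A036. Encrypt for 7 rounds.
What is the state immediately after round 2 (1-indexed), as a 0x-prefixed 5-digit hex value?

s_0 = plaintext = 0x0A036
s_1 = Round(s_0, k_0) = 0xE7438
s_2 = Round(s_1, k_1) = 0xA42C2
s_3 = Round(s_2, k_2) = 0x6136B
s_4 = Round(s_3, k_3) = 0x67FDF
s_5 = Round(s_4, k_4) = 0xBD973
s_6 = Round(s_5, k_5) = 0x561B5
s_7 = Round(s_6, k_6) = 0xE6B0B

0xA42C2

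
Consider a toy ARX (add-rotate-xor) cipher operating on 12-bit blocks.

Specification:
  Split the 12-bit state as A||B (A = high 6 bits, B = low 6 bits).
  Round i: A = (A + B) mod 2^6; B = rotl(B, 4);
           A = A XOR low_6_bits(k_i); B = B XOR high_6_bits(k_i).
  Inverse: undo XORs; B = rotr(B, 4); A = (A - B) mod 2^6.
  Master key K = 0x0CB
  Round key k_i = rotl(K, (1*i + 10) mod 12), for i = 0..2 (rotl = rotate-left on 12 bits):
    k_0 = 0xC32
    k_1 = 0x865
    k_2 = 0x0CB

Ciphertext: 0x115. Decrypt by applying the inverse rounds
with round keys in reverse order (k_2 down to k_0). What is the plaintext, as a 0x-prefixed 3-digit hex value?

0xD4D

s_0 = ciphertext = 0x115
s_1 = InvRound(s_0, k_2) = 0xD99
s_2 = InvRound(s_1, k_1) = 0xC23
s_3 = InvRound(s_2, k_0) = 0xD4D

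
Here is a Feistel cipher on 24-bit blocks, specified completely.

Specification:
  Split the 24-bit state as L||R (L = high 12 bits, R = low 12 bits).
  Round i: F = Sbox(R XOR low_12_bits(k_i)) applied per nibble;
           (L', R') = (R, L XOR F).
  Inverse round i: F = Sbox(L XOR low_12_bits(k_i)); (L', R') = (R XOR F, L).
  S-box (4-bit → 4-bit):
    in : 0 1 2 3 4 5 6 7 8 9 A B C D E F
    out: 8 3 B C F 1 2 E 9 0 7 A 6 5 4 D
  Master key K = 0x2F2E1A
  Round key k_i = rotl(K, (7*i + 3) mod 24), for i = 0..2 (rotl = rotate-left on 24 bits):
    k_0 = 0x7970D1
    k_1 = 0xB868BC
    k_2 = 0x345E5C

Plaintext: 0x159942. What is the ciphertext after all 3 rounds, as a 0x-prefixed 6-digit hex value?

s_0 = plaintext = 0x159942
s_1 = Round(s_0, k_0) = 0x942155
s_2 = Round(s_1, k_1) = 0x155902
s_3 = Round(s_2, k_2) = 0x902F41

0x902F41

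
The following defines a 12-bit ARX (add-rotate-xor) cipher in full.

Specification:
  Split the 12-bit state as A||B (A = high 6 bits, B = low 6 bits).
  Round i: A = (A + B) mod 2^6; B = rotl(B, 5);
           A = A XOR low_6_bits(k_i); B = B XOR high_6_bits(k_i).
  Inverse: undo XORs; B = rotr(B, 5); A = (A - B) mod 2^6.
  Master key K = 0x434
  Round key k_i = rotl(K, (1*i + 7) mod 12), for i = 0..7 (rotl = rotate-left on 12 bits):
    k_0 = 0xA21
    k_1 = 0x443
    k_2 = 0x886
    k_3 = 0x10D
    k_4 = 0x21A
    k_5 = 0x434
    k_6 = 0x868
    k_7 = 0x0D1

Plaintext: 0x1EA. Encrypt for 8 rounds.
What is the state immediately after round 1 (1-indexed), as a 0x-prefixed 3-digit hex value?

s_0 = plaintext = 0x1EA
s_1 = Round(s_0, k_0) = 0x43D
s_2 = Round(s_1, k_1) = 0x3AF
s_3 = Round(s_2, k_2) = 0xED5
s_4 = Round(s_3, k_3) = 0x76E
s_5 = Round(s_4, k_4) = 0x45F
s_6 = Round(s_5, k_5) = 0x13F
s_7 = Round(s_6, k_6) = 0xADE
s_8 = Round(s_7, k_7) = 0x60C

0x43D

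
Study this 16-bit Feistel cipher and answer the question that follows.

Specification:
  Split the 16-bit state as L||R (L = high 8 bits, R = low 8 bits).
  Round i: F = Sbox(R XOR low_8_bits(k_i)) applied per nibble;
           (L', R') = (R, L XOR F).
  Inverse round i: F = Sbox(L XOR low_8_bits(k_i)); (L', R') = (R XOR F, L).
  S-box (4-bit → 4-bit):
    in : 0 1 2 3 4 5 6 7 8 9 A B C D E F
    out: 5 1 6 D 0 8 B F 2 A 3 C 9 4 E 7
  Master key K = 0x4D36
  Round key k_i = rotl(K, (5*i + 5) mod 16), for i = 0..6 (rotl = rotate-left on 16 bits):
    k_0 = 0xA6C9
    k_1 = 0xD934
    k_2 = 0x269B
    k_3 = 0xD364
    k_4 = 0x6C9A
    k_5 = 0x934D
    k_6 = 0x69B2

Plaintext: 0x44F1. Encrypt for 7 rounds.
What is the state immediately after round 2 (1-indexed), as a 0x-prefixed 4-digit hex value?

s_0 = plaintext = 0x44F1
s_1 = Round(s_0, k_0) = 0xF196
s_2 = Round(s_1, k_1) = 0x96C7
s_3 = Round(s_2, k_2) = 0xC71F
s_4 = Round(s_3, k_3) = 0x1F3B
s_5 = Round(s_4, k_4) = 0x3B2E
s_6 = Round(s_5, k_5) = 0x2E86
s_7 = Round(s_6, k_6) = 0x86FE

0x96C7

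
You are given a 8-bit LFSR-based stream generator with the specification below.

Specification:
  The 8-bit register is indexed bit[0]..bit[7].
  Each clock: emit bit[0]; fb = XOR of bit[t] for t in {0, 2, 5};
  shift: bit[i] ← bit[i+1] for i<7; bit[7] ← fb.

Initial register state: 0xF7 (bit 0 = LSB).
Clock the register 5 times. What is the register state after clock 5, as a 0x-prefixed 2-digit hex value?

reg_0 = 0xF7
clock 1: out=1, reg = 0xFB
clock 2: out=1, reg = 0x7D
clock 3: out=1, reg = 0xBE
clock 4: out=0, reg = 0x5F
clock 5: out=1, reg = 0x2F

0x2F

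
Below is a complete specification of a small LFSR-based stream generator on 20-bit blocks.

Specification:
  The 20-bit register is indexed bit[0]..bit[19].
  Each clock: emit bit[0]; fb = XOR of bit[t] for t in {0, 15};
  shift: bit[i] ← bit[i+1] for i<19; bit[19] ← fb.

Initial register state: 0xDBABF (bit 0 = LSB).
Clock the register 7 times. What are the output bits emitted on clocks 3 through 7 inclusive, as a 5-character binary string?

reg_0 = 0xDBABF
clock 1: out=1, reg = 0x6DD5F
clock 2: out=1, reg = 0x36EAF
clock 3: out=1, reg = 0x9B757
clock 4: out=1, reg = 0x4DBAB
clock 5: out=1, reg = 0x26DD5
clock 6: out=1, reg = 0x936EA
clock 7: out=0, reg = 0x49B75

11110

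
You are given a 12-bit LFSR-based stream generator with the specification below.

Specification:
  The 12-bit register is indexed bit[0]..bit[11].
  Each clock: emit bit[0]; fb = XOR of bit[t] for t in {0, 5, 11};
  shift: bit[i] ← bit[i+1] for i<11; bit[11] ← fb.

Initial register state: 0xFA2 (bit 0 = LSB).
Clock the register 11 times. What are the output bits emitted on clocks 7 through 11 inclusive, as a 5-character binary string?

reg_0 = 0xFA2
clock 1: out=0, reg = 0x7D1
clock 2: out=1, reg = 0xBE8
clock 3: out=0, reg = 0x5F4
clock 4: out=0, reg = 0xAFA
clock 5: out=0, reg = 0x57D
clock 6: out=1, reg = 0x2BE
clock 7: out=0, reg = 0x95F
clock 8: out=1, reg = 0x4AF
clock 9: out=1, reg = 0x257
clock 10: out=1, reg = 0x92B
clock 11: out=1, reg = 0xC95

01111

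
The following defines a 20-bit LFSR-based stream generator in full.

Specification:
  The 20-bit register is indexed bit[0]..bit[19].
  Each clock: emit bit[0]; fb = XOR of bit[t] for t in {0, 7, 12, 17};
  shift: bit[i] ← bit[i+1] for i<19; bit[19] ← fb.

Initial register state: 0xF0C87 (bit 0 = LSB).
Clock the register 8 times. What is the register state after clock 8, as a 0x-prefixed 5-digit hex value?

0x61F0C

reg_0 = 0xF0C87
clock 1: out=1, reg = 0xF8643
clock 2: out=1, reg = 0x7C321
clock 3: out=1, reg = 0x3E190
clock 4: out=0, reg = 0x1F0C8
clock 5: out=0, reg = 0x0F864
clock 6: out=0, reg = 0x87C32
clock 7: out=0, reg = 0xC3E19
clock 8: out=1, reg = 0x61F0C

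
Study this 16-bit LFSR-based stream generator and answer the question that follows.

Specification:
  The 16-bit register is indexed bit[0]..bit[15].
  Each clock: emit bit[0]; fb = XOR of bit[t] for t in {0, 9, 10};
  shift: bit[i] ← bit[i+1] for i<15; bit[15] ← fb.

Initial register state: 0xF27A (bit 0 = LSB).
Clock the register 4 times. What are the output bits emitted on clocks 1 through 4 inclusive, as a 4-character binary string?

0101

reg_0 = 0xF27A
clock 1: out=0, reg = 0xF93D
clock 2: out=1, reg = 0xFC9E
clock 3: out=0, reg = 0xFE4F
clock 4: out=1, reg = 0xFF27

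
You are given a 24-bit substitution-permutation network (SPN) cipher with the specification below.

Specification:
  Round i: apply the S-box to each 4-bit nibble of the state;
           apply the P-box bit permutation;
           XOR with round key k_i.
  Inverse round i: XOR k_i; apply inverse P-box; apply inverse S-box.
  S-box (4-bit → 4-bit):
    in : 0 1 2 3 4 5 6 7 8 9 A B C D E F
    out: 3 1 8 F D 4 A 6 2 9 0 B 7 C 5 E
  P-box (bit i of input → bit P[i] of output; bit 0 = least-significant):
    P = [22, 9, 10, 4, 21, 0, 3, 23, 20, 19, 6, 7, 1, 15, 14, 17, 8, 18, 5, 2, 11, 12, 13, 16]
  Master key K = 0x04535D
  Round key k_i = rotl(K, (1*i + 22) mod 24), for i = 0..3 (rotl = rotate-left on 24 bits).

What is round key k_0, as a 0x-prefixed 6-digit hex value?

K = 0x04535D
k_0 = rotl(K, (1*0+22) mod 24) = rotl(K, 22) = 0x4114D7

0x4114D7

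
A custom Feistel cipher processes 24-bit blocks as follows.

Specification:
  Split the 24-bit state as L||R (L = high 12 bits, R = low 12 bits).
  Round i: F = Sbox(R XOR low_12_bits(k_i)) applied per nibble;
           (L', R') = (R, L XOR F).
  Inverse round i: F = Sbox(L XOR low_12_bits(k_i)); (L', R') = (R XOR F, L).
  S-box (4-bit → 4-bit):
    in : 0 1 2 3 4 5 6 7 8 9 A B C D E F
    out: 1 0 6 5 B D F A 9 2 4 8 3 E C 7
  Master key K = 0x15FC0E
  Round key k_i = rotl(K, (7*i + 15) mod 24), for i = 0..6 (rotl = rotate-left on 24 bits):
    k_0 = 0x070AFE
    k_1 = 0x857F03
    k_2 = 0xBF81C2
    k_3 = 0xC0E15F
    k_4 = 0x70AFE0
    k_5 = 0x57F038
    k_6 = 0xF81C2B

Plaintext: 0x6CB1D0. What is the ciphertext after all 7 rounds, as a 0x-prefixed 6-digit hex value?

0xF4BC83

s_0 = plaintext = 0x6CB1D0
s_1 = Round(s_0, k_0) = 0x1D0EA7
s_2 = Round(s_1, k_1) = 0xEA719B
s_3 = Round(s_2, k_2) = 0x19BF75
s_4 = Round(s_3, k_3) = 0xF75DFF
s_5 = Round(s_4, k_4) = 0xDFF972
s_6 = Round(s_5, k_5) = 0x972F4B
s_7 = Round(s_6, k_6) = 0xF4BC83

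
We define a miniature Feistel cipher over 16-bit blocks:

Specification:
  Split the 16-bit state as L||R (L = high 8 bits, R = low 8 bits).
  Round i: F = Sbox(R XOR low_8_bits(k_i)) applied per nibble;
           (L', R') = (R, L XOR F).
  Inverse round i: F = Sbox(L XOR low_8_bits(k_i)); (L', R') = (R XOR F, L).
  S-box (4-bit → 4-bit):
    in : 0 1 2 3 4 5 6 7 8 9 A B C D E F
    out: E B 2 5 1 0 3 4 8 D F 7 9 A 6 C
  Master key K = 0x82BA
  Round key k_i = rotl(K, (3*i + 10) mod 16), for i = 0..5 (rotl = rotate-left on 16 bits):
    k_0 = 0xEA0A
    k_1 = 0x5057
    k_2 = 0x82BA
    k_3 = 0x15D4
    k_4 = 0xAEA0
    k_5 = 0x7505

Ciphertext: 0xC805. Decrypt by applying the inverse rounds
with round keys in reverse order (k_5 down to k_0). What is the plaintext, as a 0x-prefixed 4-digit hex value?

s_0 = ciphertext = 0xC805
s_1 = InvRound(s_0, k_5) = 0x9FC8
s_2 = InvRound(s_1, k_4) = 0x949F
s_3 = InvRound(s_2, k_3) = 0x8194
s_4 = InvRound(s_3, k_2) = 0xC381
s_5 = InvRound(s_4, k_1) = 0x50C3
s_6 = InvRound(s_5, k_0) = 0xCC50

0xCC50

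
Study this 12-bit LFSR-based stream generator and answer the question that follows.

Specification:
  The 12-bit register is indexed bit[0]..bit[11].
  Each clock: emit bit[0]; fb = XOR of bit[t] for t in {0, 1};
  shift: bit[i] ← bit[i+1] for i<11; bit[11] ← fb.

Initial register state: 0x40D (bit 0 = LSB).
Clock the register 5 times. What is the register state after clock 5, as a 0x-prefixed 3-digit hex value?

0x5A0

reg_0 = 0x40D
clock 1: out=1, reg = 0xA06
clock 2: out=0, reg = 0xD03
clock 3: out=1, reg = 0x681
clock 4: out=1, reg = 0xB40
clock 5: out=0, reg = 0x5A0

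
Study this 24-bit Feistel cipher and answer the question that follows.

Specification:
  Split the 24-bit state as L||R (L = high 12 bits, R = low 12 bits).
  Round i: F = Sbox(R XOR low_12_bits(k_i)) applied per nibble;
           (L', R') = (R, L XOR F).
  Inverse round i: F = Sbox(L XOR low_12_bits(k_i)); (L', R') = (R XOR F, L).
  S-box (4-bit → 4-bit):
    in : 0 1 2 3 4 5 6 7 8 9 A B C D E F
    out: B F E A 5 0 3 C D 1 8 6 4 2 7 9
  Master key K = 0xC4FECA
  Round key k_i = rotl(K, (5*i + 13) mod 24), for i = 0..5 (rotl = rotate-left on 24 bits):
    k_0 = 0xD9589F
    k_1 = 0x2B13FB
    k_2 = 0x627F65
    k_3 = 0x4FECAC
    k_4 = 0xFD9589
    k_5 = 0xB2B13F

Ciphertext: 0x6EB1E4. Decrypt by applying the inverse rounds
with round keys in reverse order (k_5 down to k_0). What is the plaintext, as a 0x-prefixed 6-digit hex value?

s_0 = ciphertext = 0x6EB1E4
s_1 = InvRound(s_0, k_5) = 0xDC16EB
s_2 = InvRound(s_1, k_4) = 0xBB6DC1
s_3 = InvRound(s_2, k_3) = 0x139BB6
s_4 = InvRound(s_3, k_2) = 0xCB2139
s_5 = InvRound(s_4, k_1) = 0x868CB2
s_6 = InvRound(s_5, k_0) = 0x72E868

0x72E868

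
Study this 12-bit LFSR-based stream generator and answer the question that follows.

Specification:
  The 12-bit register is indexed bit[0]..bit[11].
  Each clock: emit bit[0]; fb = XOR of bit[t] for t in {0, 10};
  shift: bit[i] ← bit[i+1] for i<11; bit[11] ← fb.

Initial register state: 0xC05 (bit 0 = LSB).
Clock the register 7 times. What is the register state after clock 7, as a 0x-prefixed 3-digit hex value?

0xFD8

reg_0 = 0xC05
clock 1: out=1, reg = 0x602
clock 2: out=0, reg = 0xB01
clock 3: out=1, reg = 0xD80
clock 4: out=0, reg = 0xEC0
clock 5: out=0, reg = 0xF60
clock 6: out=0, reg = 0xFB0
clock 7: out=0, reg = 0xFD8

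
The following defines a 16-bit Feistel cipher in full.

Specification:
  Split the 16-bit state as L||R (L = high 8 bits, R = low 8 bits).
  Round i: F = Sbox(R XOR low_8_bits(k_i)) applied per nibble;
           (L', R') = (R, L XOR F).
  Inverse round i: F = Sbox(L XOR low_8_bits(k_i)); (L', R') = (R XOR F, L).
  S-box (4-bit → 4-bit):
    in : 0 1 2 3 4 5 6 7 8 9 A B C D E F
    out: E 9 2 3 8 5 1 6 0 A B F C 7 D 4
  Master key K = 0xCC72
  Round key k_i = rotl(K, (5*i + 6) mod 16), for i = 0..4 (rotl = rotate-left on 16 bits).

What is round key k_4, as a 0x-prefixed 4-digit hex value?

K = 0xCC72
k_0 = rotl(K, (5*0+6) mod 16) = rotl(K, 6) = 0x1CB3
k_1 = rotl(K, (5*1+6) mod 16) = rotl(K, 11) = 0x9663
k_2 = rotl(K, (5*2+6) mod 16) = rotl(K, 0) = 0xCC72
k_3 = rotl(K, (5*3+6) mod 16) = rotl(K, 5) = 0x8E59
k_4 = rotl(K, (5*4+6) mod 16) = rotl(K, 10) = 0xCB31

0xCB31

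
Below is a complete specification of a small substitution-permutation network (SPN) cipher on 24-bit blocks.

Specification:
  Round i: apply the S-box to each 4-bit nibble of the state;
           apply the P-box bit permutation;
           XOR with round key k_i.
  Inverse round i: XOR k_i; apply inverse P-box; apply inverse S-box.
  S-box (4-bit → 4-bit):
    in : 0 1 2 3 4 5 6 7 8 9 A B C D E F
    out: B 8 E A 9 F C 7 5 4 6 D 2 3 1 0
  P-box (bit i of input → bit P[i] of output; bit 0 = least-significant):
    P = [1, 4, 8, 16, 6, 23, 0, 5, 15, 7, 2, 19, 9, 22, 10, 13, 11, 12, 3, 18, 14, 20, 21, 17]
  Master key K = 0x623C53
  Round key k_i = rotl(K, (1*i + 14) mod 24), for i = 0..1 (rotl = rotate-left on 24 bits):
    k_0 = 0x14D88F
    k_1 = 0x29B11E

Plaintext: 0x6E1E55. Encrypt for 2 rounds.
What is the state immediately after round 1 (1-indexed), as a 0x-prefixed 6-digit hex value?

0xB771FC

s_0 = plaintext = 0x6E1E55
s_1 = Round(s_0, k_0) = 0xB771FC
s_2 = Round(s_1, k_1) = 0x43EF06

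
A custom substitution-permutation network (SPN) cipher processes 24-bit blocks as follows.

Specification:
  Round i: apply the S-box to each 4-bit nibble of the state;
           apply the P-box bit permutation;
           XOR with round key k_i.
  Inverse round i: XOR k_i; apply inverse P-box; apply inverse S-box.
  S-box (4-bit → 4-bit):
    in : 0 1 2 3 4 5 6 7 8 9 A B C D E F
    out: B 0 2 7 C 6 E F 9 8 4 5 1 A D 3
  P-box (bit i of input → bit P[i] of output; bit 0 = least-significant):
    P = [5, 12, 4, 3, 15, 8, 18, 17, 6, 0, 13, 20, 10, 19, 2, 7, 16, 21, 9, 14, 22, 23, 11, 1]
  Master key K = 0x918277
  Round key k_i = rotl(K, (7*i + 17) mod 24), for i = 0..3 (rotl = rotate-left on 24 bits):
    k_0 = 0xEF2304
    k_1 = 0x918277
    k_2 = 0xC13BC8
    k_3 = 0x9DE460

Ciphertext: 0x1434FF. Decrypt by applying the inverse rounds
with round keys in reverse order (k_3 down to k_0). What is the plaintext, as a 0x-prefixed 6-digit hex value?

s_0 = ciphertext = 0x1434FF
s_1 = InvRound(s_0, k_3) = 0xD862C6
s_2 = InvRound(s_1, k_2) = 0x48592D
s_3 = InvRound(s_2, k_1) = 0x7E28F6
s_4 = InvRound(s_3, k_0) = 0x6B982B

0x6B982B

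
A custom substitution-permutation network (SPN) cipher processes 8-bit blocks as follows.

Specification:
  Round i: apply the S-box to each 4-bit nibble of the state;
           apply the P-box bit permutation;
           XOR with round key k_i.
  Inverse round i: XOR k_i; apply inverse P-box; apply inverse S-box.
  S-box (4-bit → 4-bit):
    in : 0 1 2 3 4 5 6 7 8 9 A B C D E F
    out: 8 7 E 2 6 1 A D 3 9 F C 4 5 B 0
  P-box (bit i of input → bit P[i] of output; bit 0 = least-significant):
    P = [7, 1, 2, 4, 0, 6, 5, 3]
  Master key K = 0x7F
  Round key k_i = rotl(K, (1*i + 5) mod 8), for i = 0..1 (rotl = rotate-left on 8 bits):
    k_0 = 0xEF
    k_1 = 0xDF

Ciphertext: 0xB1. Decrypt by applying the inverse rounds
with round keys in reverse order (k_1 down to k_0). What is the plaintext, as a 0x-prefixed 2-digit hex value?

s_0 = ciphertext = 0xB1
s_1 = InvRound(s_0, k_1) = 0x24
s_2 = InvRound(s_1, k_0) = 0xE8

0xE8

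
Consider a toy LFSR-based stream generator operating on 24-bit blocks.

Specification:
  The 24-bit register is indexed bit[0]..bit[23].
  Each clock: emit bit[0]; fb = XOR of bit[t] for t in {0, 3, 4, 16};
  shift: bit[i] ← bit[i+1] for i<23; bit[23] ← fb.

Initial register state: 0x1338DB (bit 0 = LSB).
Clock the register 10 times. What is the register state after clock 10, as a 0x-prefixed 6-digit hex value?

0x9784CE

reg_0 = 0x1338DB
clock 1: out=1, reg = 0x099C6D
clock 2: out=1, reg = 0x84CE36
clock 3: out=0, reg = 0xC2671B
clock 4: out=1, reg = 0xE1338D
clock 5: out=1, reg = 0xF099C6
clock 6: out=0, reg = 0x784CE3
clock 7: out=1, reg = 0xBC2671
clock 8: out=1, reg = 0x5E1338
clock 9: out=0, reg = 0x2F099C
clock 10: out=0, reg = 0x9784CE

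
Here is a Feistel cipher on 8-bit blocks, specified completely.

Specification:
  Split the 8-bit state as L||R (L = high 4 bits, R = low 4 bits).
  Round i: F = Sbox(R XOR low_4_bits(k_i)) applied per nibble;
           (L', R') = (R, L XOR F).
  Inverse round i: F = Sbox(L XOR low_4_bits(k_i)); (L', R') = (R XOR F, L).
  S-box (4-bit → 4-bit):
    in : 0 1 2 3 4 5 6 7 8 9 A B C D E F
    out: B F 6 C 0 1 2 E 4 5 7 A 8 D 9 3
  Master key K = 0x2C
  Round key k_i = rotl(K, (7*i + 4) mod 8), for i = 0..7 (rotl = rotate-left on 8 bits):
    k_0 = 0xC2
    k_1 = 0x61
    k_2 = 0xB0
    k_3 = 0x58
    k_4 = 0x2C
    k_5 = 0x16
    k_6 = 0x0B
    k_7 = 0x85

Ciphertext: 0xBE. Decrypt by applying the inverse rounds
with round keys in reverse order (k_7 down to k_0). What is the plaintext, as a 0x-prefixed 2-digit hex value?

0xD6

s_0 = ciphertext = 0xBE
s_1 = InvRound(s_0, k_7) = 0x7B
s_2 = InvRound(s_1, k_6) = 0x37
s_3 = InvRound(s_2, k_5) = 0x63
s_4 = InvRound(s_3, k_4) = 0x46
s_5 = InvRound(s_4, k_3) = 0xE4
s_6 = InvRound(s_5, k_2) = 0xDE
s_7 = InvRound(s_6, k_1) = 0x6D
s_8 = InvRound(s_7, k_0) = 0xD6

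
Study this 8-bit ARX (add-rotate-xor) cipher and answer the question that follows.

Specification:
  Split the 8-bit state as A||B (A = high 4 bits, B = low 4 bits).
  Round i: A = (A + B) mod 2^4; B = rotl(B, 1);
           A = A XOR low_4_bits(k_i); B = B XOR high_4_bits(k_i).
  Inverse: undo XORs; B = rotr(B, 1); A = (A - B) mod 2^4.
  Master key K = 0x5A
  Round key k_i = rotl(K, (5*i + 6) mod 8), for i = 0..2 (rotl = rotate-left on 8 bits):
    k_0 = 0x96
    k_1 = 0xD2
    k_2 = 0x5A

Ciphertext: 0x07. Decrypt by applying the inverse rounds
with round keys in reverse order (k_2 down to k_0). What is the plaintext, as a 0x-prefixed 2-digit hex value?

0x4F

s_0 = ciphertext = 0x07
s_1 = InvRound(s_0, k_2) = 0x91
s_2 = InvRound(s_1, k_1) = 0x56
s_3 = InvRound(s_2, k_0) = 0x4F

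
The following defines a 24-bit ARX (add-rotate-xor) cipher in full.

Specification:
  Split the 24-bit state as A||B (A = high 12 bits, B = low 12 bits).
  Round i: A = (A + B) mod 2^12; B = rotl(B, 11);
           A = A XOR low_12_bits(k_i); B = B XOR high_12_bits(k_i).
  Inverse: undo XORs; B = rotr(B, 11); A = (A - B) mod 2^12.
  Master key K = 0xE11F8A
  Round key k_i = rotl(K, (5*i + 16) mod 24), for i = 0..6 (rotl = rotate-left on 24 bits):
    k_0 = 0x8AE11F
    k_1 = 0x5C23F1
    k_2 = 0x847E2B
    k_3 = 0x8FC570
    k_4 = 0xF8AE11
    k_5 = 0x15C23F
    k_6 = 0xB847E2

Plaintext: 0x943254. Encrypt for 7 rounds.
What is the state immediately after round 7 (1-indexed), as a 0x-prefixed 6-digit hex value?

s_0 = plaintext = 0x943254
s_1 = Round(s_0, k_0) = 0xA88984
s_2 = Round(s_1, k_1) = 0x7FD100
s_3 = Round(s_2, k_2) = 0x6D68C7
s_4 = Round(s_3, k_3) = 0xAED49F
s_5 = Round(s_4, k_4) = 0x19D5C5
s_6 = Round(s_5, k_5) = 0x55DBBE
s_7 = Round(s_6, k_6) = 0x6F9E5B

0x6F9E5B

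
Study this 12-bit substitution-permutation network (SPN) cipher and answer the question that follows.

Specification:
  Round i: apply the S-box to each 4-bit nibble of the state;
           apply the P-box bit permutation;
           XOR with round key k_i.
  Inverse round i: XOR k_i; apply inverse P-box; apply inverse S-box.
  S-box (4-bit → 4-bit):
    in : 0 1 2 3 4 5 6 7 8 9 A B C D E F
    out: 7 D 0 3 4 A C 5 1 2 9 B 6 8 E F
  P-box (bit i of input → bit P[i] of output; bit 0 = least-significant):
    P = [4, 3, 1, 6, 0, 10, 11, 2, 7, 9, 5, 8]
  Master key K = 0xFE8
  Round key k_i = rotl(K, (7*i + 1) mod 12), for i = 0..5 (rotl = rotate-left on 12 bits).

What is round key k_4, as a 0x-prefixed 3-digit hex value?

0xD1F

K = 0xFE8
k_0 = rotl(K, (7*0+1) mod 12) = rotl(K, 1) = 0xFD1
k_1 = rotl(K, (7*1+1) mod 12) = rotl(K, 8) = 0x8FE
k_2 = rotl(K, (7*2+1) mod 12) = rotl(K, 3) = 0xF47
k_3 = rotl(K, (7*3+1) mod 12) = rotl(K, 10) = 0x3FA
k_4 = rotl(K, (7*4+1) mod 12) = rotl(K, 5) = 0xD1F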